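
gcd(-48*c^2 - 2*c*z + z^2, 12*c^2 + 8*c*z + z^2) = 6*c + z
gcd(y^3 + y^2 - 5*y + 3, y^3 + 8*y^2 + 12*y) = 1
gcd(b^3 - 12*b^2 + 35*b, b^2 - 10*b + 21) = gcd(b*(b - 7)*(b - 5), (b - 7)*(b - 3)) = b - 7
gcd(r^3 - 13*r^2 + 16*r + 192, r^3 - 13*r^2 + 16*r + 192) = r^3 - 13*r^2 + 16*r + 192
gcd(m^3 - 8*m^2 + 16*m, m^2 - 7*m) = m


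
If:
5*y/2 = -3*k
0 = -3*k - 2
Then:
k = -2/3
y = 4/5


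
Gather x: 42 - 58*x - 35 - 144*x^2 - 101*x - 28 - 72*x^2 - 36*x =-216*x^2 - 195*x - 21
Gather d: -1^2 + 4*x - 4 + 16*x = 20*x - 5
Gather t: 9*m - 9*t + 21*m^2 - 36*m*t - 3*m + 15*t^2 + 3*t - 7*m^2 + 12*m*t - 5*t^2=14*m^2 + 6*m + 10*t^2 + t*(-24*m - 6)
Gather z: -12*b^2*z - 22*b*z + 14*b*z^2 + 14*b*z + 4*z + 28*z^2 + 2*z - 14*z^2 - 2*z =z^2*(14*b + 14) + z*(-12*b^2 - 8*b + 4)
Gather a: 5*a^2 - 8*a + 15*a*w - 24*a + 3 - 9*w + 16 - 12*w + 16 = 5*a^2 + a*(15*w - 32) - 21*w + 35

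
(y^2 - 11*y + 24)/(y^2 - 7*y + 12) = (y - 8)/(y - 4)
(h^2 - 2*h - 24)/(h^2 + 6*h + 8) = (h - 6)/(h + 2)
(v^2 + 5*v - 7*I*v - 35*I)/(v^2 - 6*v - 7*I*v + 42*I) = (v + 5)/(v - 6)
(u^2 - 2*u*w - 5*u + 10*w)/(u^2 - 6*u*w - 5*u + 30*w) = (u - 2*w)/(u - 6*w)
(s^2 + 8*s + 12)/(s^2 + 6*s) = (s + 2)/s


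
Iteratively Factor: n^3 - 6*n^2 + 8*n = (n)*(n^2 - 6*n + 8) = n*(n - 4)*(n - 2)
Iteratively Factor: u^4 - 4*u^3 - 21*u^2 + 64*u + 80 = (u - 4)*(u^3 - 21*u - 20) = (u - 4)*(u + 1)*(u^2 - u - 20) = (u - 4)*(u + 1)*(u + 4)*(u - 5)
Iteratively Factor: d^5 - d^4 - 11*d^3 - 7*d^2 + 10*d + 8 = (d - 4)*(d^4 + 3*d^3 + d^2 - 3*d - 2) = (d - 4)*(d + 1)*(d^3 + 2*d^2 - d - 2) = (d - 4)*(d - 1)*(d + 1)*(d^2 + 3*d + 2) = (d - 4)*(d - 1)*(d + 1)*(d + 2)*(d + 1)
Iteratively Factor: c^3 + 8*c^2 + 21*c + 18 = (c + 2)*(c^2 + 6*c + 9) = (c + 2)*(c + 3)*(c + 3)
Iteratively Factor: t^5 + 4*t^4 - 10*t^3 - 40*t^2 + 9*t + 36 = (t - 3)*(t^4 + 7*t^3 + 11*t^2 - 7*t - 12) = (t - 3)*(t + 1)*(t^3 + 6*t^2 + 5*t - 12) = (t - 3)*(t + 1)*(t + 3)*(t^2 + 3*t - 4) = (t - 3)*(t + 1)*(t + 3)*(t + 4)*(t - 1)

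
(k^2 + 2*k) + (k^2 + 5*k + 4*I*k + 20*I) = 2*k^2 + 7*k + 4*I*k + 20*I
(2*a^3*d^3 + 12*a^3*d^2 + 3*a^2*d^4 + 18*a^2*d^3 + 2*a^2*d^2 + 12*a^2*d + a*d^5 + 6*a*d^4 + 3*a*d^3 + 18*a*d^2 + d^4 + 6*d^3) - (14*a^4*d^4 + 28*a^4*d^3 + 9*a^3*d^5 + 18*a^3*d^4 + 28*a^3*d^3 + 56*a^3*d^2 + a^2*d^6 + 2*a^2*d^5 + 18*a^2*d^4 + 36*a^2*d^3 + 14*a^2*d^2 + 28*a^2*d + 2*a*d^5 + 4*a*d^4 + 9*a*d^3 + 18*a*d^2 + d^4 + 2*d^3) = -14*a^4*d^4 - 28*a^4*d^3 - 9*a^3*d^5 - 18*a^3*d^4 - 26*a^3*d^3 - 44*a^3*d^2 - a^2*d^6 - 2*a^2*d^5 - 15*a^2*d^4 - 18*a^2*d^3 - 12*a^2*d^2 - 16*a^2*d - a*d^5 + 2*a*d^4 - 6*a*d^3 + 4*d^3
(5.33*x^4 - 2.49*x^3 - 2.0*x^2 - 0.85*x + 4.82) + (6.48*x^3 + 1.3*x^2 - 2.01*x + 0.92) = 5.33*x^4 + 3.99*x^3 - 0.7*x^2 - 2.86*x + 5.74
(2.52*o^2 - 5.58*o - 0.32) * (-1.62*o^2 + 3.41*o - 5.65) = -4.0824*o^4 + 17.6328*o^3 - 32.7474*o^2 + 30.4358*o + 1.808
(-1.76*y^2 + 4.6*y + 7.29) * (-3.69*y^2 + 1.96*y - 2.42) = 6.4944*y^4 - 20.4236*y^3 - 13.6249*y^2 + 3.1564*y - 17.6418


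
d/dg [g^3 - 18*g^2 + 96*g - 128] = 3*g^2 - 36*g + 96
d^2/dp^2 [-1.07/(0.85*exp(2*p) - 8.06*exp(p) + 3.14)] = (-1.07*(1.7*exp(p) - 8.06)*(3.4*exp(p) - 16.12)*exp(p) + (3.638*exp(p) - 8.6242)*(0.85*exp(2*p) - 8.06*exp(p) + 3.14))*exp(p)/(0.85*exp(2*p) - 8.06*exp(p) + 3.14)^3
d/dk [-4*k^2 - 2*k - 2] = -8*k - 2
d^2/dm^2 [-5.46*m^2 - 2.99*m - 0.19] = -10.9200000000000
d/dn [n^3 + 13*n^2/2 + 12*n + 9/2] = 3*n^2 + 13*n + 12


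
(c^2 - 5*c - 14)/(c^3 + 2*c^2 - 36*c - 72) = (c - 7)/(c^2 - 36)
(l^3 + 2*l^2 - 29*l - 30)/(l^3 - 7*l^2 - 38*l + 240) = (l + 1)/(l - 8)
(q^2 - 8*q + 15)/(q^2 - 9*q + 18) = (q - 5)/(q - 6)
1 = 1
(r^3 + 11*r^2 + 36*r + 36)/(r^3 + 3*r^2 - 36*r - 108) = (r + 2)/(r - 6)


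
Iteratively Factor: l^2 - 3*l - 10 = (l + 2)*(l - 5)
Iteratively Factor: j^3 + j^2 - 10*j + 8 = (j - 2)*(j^2 + 3*j - 4) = (j - 2)*(j - 1)*(j + 4)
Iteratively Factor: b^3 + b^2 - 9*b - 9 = (b + 1)*(b^2 - 9) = (b - 3)*(b + 1)*(b + 3)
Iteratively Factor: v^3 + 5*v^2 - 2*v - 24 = (v + 4)*(v^2 + v - 6) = (v + 3)*(v + 4)*(v - 2)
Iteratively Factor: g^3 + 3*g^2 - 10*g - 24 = (g + 2)*(g^2 + g - 12) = (g - 3)*(g + 2)*(g + 4)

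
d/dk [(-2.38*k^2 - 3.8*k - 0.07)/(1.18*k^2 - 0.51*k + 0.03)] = (5.6978*k^2 + 0.0224*k - 0.1497)/(1.3924*k^4 - 1.2036*k^3 + 0.3309*k^2 - 0.0306*k + 0.0009)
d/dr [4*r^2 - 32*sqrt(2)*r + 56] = 8*r - 32*sqrt(2)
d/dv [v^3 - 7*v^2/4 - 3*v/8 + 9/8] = 3*v^2 - 7*v/2 - 3/8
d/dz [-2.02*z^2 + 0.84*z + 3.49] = 0.84 - 4.04*z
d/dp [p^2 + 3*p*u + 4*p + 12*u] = 2*p + 3*u + 4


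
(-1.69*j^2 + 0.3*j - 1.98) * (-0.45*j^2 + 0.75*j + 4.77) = 0.7605*j^4 - 1.4025*j^3 - 6.9453*j^2 - 0.054*j - 9.4446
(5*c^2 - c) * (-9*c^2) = -45*c^4 + 9*c^3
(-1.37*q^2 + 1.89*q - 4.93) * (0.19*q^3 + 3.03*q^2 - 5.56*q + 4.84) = -0.2603*q^5 - 3.792*q^4 + 12.4072*q^3 - 32.0771*q^2 + 36.5584*q - 23.8612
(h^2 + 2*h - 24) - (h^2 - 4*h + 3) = 6*h - 27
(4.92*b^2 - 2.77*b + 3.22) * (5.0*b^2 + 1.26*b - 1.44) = 24.6*b^4 - 7.6508*b^3 + 5.525*b^2 + 8.046*b - 4.6368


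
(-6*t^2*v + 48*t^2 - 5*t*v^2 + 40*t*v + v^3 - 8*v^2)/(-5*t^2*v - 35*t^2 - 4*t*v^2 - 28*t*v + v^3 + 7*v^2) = (6*t*v - 48*t - v^2 + 8*v)/(5*t*v + 35*t - v^2 - 7*v)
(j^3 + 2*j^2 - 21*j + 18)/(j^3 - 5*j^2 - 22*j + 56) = (j^3 + 2*j^2 - 21*j + 18)/(j^3 - 5*j^2 - 22*j + 56)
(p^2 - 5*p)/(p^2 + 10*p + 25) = p*(p - 5)/(p^2 + 10*p + 25)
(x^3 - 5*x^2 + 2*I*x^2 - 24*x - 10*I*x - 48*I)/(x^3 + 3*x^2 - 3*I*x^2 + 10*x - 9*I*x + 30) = (x - 8)/(x - 5*I)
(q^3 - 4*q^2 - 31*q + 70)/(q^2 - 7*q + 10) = (q^2 - 2*q - 35)/(q - 5)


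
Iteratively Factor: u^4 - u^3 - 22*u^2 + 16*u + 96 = (u - 3)*(u^3 + 2*u^2 - 16*u - 32) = (u - 4)*(u - 3)*(u^2 + 6*u + 8) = (u - 4)*(u - 3)*(u + 2)*(u + 4)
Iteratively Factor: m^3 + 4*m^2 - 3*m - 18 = (m + 3)*(m^2 + m - 6) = (m + 3)^2*(m - 2)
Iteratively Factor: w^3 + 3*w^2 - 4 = (w - 1)*(w^2 + 4*w + 4) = (w - 1)*(w + 2)*(w + 2)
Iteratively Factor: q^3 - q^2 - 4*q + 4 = (q + 2)*(q^2 - 3*q + 2) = (q - 1)*(q + 2)*(q - 2)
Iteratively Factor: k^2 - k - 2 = (k + 1)*(k - 2)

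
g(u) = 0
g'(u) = 0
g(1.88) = 0.00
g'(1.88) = 0.00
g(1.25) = 0.00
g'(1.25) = 0.00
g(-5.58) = 0.00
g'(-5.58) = 0.00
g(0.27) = 0.00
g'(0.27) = 0.00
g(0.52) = 0.00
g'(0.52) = 0.00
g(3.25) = 0.00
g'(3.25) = 0.00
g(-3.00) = 0.00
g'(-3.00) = 0.00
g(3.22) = 0.00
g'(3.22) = 0.00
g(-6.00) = 0.00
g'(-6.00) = 0.00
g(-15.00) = 0.00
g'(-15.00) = 0.00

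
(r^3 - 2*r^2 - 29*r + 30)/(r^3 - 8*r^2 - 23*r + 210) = (r - 1)/(r - 7)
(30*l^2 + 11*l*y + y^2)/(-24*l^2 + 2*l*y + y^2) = (5*l + y)/(-4*l + y)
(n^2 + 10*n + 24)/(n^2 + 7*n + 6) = (n + 4)/(n + 1)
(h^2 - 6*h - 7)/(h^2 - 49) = (h + 1)/(h + 7)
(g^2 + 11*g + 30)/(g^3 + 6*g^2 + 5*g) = (g + 6)/(g*(g + 1))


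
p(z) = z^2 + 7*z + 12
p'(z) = 2*z + 7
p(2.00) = 30.00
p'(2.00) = 11.00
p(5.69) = 84.21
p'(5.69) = 18.38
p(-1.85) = 2.47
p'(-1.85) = 3.30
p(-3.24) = -0.18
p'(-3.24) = 0.52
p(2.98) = 41.74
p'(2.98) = 12.96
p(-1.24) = 4.86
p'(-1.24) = 4.52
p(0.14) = 13.00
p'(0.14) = 7.28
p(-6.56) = 9.11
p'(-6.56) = -6.12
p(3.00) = 42.00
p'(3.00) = 13.00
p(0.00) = 12.00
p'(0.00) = 7.00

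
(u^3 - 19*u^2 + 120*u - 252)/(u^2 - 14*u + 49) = (u^2 - 12*u + 36)/(u - 7)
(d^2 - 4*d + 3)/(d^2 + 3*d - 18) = (d - 1)/(d + 6)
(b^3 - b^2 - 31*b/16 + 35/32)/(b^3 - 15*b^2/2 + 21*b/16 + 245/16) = (b - 1/2)/(b - 7)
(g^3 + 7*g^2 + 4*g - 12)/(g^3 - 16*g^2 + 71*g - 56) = (g^2 + 8*g + 12)/(g^2 - 15*g + 56)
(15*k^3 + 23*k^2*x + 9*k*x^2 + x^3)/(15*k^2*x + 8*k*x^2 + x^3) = (k + x)/x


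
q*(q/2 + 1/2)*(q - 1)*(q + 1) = q^4/2 + q^3/2 - q^2/2 - q/2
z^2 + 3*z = z*(z + 3)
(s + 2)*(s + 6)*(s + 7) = s^3 + 15*s^2 + 68*s + 84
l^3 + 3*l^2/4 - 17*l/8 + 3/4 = (l - 3/4)*(l - 1/2)*(l + 2)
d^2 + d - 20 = (d - 4)*(d + 5)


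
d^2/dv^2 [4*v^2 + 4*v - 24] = 8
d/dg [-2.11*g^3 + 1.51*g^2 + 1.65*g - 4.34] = -6.33*g^2 + 3.02*g + 1.65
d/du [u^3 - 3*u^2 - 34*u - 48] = 3*u^2 - 6*u - 34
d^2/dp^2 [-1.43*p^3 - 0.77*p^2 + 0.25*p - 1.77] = -8.58*p - 1.54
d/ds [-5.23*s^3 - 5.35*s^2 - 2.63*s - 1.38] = -15.69*s^2 - 10.7*s - 2.63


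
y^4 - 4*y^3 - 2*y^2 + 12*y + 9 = (y - 3)^2*(y + 1)^2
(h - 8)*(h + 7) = h^2 - h - 56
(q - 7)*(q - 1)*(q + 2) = q^3 - 6*q^2 - 9*q + 14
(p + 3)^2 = p^2 + 6*p + 9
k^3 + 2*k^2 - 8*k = k*(k - 2)*(k + 4)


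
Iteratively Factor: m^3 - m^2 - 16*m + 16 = (m - 1)*(m^2 - 16) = (m - 4)*(m - 1)*(m + 4)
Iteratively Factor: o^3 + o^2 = (o + 1)*(o^2) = o*(o + 1)*(o)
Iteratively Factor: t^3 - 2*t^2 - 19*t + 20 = (t - 1)*(t^2 - t - 20) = (t - 5)*(t - 1)*(t + 4)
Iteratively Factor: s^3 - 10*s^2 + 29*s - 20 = (s - 4)*(s^2 - 6*s + 5) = (s - 4)*(s - 1)*(s - 5)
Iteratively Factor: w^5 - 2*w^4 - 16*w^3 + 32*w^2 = (w + 4)*(w^4 - 6*w^3 + 8*w^2) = w*(w + 4)*(w^3 - 6*w^2 + 8*w) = w^2*(w + 4)*(w^2 - 6*w + 8) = w^2*(w - 4)*(w + 4)*(w - 2)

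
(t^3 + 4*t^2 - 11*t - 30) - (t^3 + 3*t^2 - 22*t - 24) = t^2 + 11*t - 6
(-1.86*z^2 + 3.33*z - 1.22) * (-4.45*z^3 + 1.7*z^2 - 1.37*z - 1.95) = 8.277*z^5 - 17.9805*z^4 + 13.6382*z^3 - 3.0091*z^2 - 4.8221*z + 2.379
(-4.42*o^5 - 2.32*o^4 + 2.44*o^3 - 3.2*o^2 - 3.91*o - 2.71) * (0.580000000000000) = -2.5636*o^5 - 1.3456*o^4 + 1.4152*o^3 - 1.856*o^2 - 2.2678*o - 1.5718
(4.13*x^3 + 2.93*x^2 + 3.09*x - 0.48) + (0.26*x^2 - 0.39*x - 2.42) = 4.13*x^3 + 3.19*x^2 + 2.7*x - 2.9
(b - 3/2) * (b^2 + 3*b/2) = b^3 - 9*b/4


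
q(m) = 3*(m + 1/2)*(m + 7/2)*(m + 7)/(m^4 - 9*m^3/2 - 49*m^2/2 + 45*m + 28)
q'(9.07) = -1.77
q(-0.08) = 1.23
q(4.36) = -5.14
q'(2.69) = 9.97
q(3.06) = -6.71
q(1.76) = 19.08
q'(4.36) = -0.26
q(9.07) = 3.17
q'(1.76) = 85.65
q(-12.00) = -0.06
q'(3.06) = 3.89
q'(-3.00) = 0.19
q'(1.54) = 23.13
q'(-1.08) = 0.41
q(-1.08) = 0.59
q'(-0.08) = 0.99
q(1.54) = 9.28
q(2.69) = -9.04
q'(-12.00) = 0.00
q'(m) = 3*(m + 1/2)*(m + 7/2)*(m + 7)*(-4*m^3 + 27*m^2/2 + 49*m - 45)/(m^4 - 9*m^3/2 - 49*m^2/2 + 45*m + 28)^2 + 3*(m + 1/2)*(m + 7/2)/(m^4 - 9*m^3/2 - 49*m^2/2 + 45*m + 28) + 3*(m + 1/2)*(m + 7)/(m^4 - 9*m^3/2 - 49*m^2/2 + 45*m + 28) + 3*(m + 7/2)*(m + 7)/(m^4 - 9*m^3/2 - 49*m^2/2 + 45*m + 28) = 3*(-m^4 - 21*m^3 - 43*m^2 + 357*m + 1127)/(m^6 - 10*m^5 - 19*m^4 + 332*m^3 - 76*m^2 - 2464*m + 3136)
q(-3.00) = 0.12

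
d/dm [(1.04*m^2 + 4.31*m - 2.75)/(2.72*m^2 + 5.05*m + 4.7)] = (-6.4712*m^2 + 24.736*m + 34.1445)/(7.3984*m^4 + 27.472*m^3 + 51.0705*m^2 + 47.47*m + 22.09)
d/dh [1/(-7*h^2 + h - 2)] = (14*h - 1)/(7*h^2 - h + 2)^2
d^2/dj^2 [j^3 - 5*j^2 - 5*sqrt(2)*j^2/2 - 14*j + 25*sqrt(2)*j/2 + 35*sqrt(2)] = 6*j - 10 - 5*sqrt(2)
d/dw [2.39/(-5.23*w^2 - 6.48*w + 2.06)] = (24.9994*w + 15.4872)/(5.23*w^2 + 6.48*w - 2.06)^2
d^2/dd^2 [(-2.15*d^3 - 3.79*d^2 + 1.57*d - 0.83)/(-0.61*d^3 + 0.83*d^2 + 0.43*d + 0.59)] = (4.997608*d^6 - 0.12151200000001*d^5 + 23.725584*d^4 + 5.36992*d^3 - 12.519096*d^2 + 12.673128*d + 2.929248)/(0.226981*d^9 - 0.926529*d^8 + 0.780678*d^7 + 0.0758500000000001*d^6 + 1.241988*d^5 - 0.751212*d^4 - 0.70591*d^3 - 1.194042*d^2 - 0.449049*d - 0.205379)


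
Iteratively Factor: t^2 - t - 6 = (t + 2)*(t - 3)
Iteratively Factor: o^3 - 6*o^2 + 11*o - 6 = (o - 1)*(o^2 - 5*o + 6) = (o - 3)*(o - 1)*(o - 2)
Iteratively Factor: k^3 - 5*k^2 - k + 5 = (k + 1)*(k^2 - 6*k + 5) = (k - 5)*(k + 1)*(k - 1)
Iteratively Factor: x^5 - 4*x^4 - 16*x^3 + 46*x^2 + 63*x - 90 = (x + 3)*(x^4 - 7*x^3 + 5*x^2 + 31*x - 30) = (x - 3)*(x + 3)*(x^3 - 4*x^2 - 7*x + 10) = (x - 3)*(x - 1)*(x + 3)*(x^2 - 3*x - 10) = (x - 5)*(x - 3)*(x - 1)*(x + 3)*(x + 2)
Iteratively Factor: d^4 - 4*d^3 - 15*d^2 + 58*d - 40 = (d - 2)*(d^3 - 2*d^2 - 19*d + 20) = (d - 2)*(d + 4)*(d^2 - 6*d + 5) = (d - 2)*(d - 1)*(d + 4)*(d - 5)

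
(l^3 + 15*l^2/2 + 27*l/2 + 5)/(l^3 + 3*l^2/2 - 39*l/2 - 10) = (l + 2)/(l - 4)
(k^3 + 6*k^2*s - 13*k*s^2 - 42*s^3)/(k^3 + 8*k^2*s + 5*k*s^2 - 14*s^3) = (-k + 3*s)/(-k + s)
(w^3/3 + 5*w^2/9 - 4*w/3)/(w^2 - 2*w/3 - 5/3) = w*(-3*w^2 - 5*w + 12)/(3*(-3*w^2 + 2*w + 5))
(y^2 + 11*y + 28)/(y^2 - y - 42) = (y^2 + 11*y + 28)/(y^2 - y - 42)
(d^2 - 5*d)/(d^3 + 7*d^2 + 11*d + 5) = d*(d - 5)/(d^3 + 7*d^2 + 11*d + 5)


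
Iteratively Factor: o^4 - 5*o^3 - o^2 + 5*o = (o - 5)*(o^3 - o) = o*(o - 5)*(o^2 - 1) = o*(o - 5)*(o + 1)*(o - 1)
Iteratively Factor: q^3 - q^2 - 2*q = (q)*(q^2 - q - 2) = q*(q - 2)*(q + 1)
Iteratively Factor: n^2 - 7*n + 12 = (n - 3)*(n - 4)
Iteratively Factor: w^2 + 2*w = (w + 2)*(w)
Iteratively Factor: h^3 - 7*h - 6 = (h + 1)*(h^2 - h - 6) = (h - 3)*(h + 1)*(h + 2)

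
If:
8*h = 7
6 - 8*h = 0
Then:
No Solution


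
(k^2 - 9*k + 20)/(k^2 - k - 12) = (k - 5)/(k + 3)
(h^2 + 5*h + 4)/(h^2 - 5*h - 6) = (h + 4)/(h - 6)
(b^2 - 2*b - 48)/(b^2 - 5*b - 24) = (b + 6)/(b + 3)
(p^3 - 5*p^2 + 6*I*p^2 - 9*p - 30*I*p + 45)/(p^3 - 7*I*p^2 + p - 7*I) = (p^3 + p^2*(-5 + 6*I) + p*(-9 - 30*I) + 45)/(p^3 - 7*I*p^2 + p - 7*I)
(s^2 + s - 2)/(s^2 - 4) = (s - 1)/(s - 2)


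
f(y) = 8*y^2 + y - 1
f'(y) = 16*y + 1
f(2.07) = 35.35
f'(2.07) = 34.12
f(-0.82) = 3.56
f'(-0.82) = -12.12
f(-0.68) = 2.02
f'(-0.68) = -9.88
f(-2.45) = 44.57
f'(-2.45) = -38.20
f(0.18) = -0.56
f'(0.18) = 3.88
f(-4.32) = 143.98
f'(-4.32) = -68.12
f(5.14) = 215.50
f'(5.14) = 83.24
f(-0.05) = -1.03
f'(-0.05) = 0.20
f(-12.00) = 1139.00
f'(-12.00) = -191.00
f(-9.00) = 638.00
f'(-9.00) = -143.00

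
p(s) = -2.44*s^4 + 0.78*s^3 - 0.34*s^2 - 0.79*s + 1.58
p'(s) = -9.76*s^3 + 2.34*s^2 - 0.68*s - 0.79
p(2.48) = -82.87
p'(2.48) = -136.95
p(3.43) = -311.38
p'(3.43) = -369.44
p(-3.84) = -575.10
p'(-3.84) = 588.97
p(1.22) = -3.88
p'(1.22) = -15.86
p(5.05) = -1497.55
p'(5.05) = -1201.52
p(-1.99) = -42.61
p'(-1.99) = 86.74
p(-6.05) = -3447.79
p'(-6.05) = 2250.28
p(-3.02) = -223.58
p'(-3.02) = 291.43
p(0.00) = 1.58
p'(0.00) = -0.79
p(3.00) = -180.43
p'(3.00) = -245.29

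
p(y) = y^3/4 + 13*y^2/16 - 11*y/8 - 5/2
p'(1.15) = 1.49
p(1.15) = -2.63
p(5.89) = 68.67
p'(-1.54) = -2.10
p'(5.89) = 34.22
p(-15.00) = -642.81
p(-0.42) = -1.80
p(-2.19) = 1.78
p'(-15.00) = 143.00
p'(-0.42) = -1.93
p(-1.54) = 0.63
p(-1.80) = 1.15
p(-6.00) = -19.00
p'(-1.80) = -1.87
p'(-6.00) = 15.88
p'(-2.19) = -1.34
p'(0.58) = -0.18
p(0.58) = -2.98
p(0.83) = -2.94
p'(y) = 3*y^2/4 + 13*y/8 - 11/8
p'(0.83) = 0.49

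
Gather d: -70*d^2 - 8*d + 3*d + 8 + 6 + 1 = -70*d^2 - 5*d + 15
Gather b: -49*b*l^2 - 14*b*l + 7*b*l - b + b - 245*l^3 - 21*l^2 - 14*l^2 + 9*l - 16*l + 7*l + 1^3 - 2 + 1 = b*(-49*l^2 - 7*l) - 245*l^3 - 35*l^2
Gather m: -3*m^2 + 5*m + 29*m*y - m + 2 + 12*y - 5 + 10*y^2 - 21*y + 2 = -3*m^2 + m*(29*y + 4) + 10*y^2 - 9*y - 1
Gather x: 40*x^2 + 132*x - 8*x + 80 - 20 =40*x^2 + 124*x + 60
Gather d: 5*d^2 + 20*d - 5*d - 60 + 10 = 5*d^2 + 15*d - 50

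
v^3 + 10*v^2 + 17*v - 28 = (v - 1)*(v + 4)*(v + 7)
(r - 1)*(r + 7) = r^2 + 6*r - 7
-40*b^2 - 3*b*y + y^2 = (-8*b + y)*(5*b + y)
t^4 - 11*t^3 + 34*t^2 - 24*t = t*(t - 6)*(t - 4)*(t - 1)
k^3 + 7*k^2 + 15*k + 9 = (k + 1)*(k + 3)^2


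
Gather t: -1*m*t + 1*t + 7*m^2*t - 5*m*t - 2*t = t*(7*m^2 - 6*m - 1)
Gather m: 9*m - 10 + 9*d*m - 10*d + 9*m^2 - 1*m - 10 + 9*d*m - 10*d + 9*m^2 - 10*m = -20*d + 18*m^2 + m*(18*d - 2) - 20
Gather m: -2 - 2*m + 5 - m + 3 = 6 - 3*m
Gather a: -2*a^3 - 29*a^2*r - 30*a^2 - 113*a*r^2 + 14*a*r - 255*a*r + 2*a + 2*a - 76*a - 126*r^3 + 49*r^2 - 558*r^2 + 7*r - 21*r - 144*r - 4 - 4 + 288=-2*a^3 + a^2*(-29*r - 30) + a*(-113*r^2 - 241*r - 72) - 126*r^3 - 509*r^2 - 158*r + 280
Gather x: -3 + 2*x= 2*x - 3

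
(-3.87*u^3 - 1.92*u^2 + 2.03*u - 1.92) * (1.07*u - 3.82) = -4.1409*u^4 + 12.729*u^3 + 9.5065*u^2 - 9.809*u + 7.3344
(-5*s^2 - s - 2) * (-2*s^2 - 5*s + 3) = 10*s^4 + 27*s^3 - 6*s^2 + 7*s - 6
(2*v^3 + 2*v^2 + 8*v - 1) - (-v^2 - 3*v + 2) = 2*v^3 + 3*v^2 + 11*v - 3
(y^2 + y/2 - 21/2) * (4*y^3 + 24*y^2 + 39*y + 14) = 4*y^5 + 26*y^4 + 9*y^3 - 437*y^2/2 - 805*y/2 - 147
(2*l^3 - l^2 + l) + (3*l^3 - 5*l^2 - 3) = 5*l^3 - 6*l^2 + l - 3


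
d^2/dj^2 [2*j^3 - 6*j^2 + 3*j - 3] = 12*j - 12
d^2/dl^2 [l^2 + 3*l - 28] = 2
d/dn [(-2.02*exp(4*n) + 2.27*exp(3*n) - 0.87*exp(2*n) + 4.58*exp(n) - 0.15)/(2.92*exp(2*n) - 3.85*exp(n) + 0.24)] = (-11.7968*exp(5*n) + 29.9594*exp(4*n) - 19.4182*exp(3*n) - 8.3897*exp(2*n) + 0.458400000000001*exp(n) + 0.5217)*exp(n)/(8.5264*exp(4*n) - 22.484*exp(3*n) + 16.2241*exp(2*n) - 1.848*exp(n) + 0.0576)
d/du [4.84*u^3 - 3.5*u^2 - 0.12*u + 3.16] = 14.52*u^2 - 7.0*u - 0.12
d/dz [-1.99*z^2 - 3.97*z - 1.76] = -3.98*z - 3.97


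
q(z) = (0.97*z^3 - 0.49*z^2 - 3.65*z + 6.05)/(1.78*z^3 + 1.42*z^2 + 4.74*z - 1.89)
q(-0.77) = -1.47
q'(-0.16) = -2.96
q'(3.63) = 0.06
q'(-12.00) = 0.00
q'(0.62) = -9.59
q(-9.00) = 0.58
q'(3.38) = 0.07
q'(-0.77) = -1.32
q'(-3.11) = -0.24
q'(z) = (-5.34*z^2 - 2.84*z - 4.74)*(0.97*z^3 - 0.49*z^2 - 3.65*z + 6.05)/(1.78*z^3 + 1.42*z^2 + 4.74*z - 1.89)^2 + (2.91*z^2 - 0.98*z - 3.65)/(1.78*z^3 + 1.42*z^2 + 4.74*z - 1.89) = (8.88178419700125e-16*z^5 + 2.2496*z^4 + 22.1896*z^3 - 34.9465*z^2 - 15.3298*z - 21.7785)/(3.1684*z^6 + 5.0552*z^5 + 18.8908*z^4 + 6.7332*z^3 + 17.1*z^2 - 17.9172*z + 3.5721)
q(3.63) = 0.27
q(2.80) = 0.22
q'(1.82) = -0.01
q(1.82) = 0.16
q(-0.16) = -2.53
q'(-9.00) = -0.00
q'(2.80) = 0.08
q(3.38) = 0.26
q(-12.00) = 0.58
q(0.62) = 1.90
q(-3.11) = 0.29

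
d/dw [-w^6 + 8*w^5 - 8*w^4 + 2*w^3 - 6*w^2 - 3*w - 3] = -6*w^5 + 40*w^4 - 32*w^3 + 6*w^2 - 12*w - 3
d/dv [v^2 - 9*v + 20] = 2*v - 9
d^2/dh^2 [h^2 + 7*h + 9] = 2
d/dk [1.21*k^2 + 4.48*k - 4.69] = 2.42*k + 4.48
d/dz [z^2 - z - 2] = 2*z - 1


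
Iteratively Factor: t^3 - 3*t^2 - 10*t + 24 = (t - 4)*(t^2 + t - 6) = (t - 4)*(t + 3)*(t - 2)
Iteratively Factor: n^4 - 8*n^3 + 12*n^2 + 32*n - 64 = (n + 2)*(n^3 - 10*n^2 + 32*n - 32) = (n - 4)*(n + 2)*(n^2 - 6*n + 8) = (n - 4)*(n - 2)*(n + 2)*(n - 4)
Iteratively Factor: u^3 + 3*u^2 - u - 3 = (u - 1)*(u^2 + 4*u + 3) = (u - 1)*(u + 1)*(u + 3)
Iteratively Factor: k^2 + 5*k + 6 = (k + 3)*(k + 2)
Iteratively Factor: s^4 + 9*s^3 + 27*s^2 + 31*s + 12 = (s + 1)*(s^3 + 8*s^2 + 19*s + 12) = (s + 1)*(s + 3)*(s^2 + 5*s + 4) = (s + 1)*(s + 3)*(s + 4)*(s + 1)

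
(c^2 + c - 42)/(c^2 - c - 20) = (-c^2 - c + 42)/(-c^2 + c + 20)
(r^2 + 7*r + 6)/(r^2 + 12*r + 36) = (r + 1)/(r + 6)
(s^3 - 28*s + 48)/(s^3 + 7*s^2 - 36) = (s - 4)/(s + 3)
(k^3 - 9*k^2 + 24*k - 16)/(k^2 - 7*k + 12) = (k^2 - 5*k + 4)/(k - 3)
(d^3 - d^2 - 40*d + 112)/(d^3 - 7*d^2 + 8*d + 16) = (d + 7)/(d + 1)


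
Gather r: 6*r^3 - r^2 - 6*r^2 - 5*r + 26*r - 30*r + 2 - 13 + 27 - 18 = 6*r^3 - 7*r^2 - 9*r - 2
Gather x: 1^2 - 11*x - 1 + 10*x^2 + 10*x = 10*x^2 - x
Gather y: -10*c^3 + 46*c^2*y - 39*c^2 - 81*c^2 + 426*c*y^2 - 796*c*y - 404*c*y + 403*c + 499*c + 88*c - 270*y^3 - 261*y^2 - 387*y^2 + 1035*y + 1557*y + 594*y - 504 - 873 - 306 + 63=-10*c^3 - 120*c^2 + 990*c - 270*y^3 + y^2*(426*c - 648) + y*(46*c^2 - 1200*c + 3186) - 1620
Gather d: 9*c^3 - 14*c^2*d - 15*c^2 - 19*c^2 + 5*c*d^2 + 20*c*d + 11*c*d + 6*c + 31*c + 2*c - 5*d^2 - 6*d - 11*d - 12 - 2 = 9*c^3 - 34*c^2 + 39*c + d^2*(5*c - 5) + d*(-14*c^2 + 31*c - 17) - 14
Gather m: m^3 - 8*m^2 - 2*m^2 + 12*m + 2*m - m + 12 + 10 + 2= m^3 - 10*m^2 + 13*m + 24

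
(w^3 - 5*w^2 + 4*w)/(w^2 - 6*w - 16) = w*(-w^2 + 5*w - 4)/(-w^2 + 6*w + 16)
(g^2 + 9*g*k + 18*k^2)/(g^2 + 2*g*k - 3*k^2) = (g + 6*k)/(g - k)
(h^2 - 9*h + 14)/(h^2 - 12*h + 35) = (h - 2)/(h - 5)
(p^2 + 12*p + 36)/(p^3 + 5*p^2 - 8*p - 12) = (p + 6)/(p^2 - p - 2)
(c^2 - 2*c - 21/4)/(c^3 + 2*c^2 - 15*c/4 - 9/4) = (4*c^2 - 8*c - 21)/(4*c^3 + 8*c^2 - 15*c - 9)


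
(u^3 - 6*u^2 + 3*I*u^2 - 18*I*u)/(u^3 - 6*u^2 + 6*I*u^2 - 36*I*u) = (u + 3*I)/(u + 6*I)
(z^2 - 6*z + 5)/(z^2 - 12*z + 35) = (z - 1)/(z - 7)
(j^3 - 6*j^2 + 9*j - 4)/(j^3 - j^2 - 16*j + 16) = (j - 1)/(j + 4)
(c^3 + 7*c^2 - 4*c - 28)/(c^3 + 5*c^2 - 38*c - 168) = (c^2 - 4)/(c^2 - 2*c - 24)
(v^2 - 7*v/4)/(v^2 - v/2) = (4*v - 7)/(2*(2*v - 1))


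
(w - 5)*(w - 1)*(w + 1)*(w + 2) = w^4 - 3*w^3 - 11*w^2 + 3*w + 10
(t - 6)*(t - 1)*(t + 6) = t^3 - t^2 - 36*t + 36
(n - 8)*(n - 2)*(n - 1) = n^3 - 11*n^2 + 26*n - 16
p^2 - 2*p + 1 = (p - 1)^2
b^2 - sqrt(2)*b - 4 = (b - 2*sqrt(2))*(b + sqrt(2))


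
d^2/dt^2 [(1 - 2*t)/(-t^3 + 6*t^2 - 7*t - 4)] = 2*((2*t - 1)*(3*t^2 - 12*t + 7)^2 + (-6*t^2 + 24*t - 3*(t - 2)*(2*t - 1) - 14)*(t^3 - 6*t^2 + 7*t + 4))/(t^3 - 6*t^2 + 7*t + 4)^3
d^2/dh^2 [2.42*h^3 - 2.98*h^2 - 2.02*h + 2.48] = 14.52*h - 5.96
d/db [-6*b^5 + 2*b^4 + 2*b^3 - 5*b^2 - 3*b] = -30*b^4 + 8*b^3 + 6*b^2 - 10*b - 3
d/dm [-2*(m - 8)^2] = 32 - 4*m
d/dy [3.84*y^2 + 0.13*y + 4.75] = 7.68*y + 0.13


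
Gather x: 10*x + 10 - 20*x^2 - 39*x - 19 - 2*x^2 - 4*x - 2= -22*x^2 - 33*x - 11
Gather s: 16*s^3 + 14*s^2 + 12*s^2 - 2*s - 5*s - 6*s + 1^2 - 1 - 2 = 16*s^3 + 26*s^2 - 13*s - 2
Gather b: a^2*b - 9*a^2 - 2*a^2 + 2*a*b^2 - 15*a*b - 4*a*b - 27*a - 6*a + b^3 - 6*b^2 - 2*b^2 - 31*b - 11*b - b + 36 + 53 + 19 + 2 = -11*a^2 - 33*a + b^3 + b^2*(2*a - 8) + b*(a^2 - 19*a - 43) + 110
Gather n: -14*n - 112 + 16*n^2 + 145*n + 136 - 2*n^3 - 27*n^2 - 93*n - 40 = -2*n^3 - 11*n^2 + 38*n - 16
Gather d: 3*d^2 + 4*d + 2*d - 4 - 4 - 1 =3*d^2 + 6*d - 9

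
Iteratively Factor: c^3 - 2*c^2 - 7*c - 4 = (c - 4)*(c^2 + 2*c + 1) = (c - 4)*(c + 1)*(c + 1)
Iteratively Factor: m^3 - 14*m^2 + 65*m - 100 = (m - 5)*(m^2 - 9*m + 20) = (m - 5)^2*(m - 4)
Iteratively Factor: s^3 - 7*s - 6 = (s - 3)*(s^2 + 3*s + 2) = (s - 3)*(s + 1)*(s + 2)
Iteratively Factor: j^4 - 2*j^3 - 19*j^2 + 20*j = (j - 1)*(j^3 - j^2 - 20*j) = j*(j - 1)*(j^2 - j - 20) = j*(j - 5)*(j - 1)*(j + 4)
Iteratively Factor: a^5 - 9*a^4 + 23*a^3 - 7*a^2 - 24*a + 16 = (a - 4)*(a^4 - 5*a^3 + 3*a^2 + 5*a - 4) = (a - 4)*(a - 1)*(a^3 - 4*a^2 - a + 4) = (a - 4)^2*(a - 1)*(a^2 - 1) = (a - 4)^2*(a - 1)*(a + 1)*(a - 1)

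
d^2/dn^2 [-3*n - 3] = 0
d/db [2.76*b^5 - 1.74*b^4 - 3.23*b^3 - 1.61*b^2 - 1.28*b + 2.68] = 13.8*b^4 - 6.96*b^3 - 9.69*b^2 - 3.22*b - 1.28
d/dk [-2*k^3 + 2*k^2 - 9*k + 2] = -6*k^2 + 4*k - 9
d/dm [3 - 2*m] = -2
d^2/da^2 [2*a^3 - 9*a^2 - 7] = 12*a - 18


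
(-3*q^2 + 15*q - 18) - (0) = -3*q^2 + 15*q - 18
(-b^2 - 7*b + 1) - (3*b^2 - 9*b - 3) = -4*b^2 + 2*b + 4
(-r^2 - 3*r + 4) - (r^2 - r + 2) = -2*r^2 - 2*r + 2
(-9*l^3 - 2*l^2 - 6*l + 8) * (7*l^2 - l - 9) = -63*l^5 - 5*l^4 + 41*l^3 + 80*l^2 + 46*l - 72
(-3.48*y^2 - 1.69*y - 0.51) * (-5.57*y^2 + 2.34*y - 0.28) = 19.3836*y^4 + 1.2701*y^3 - 0.1395*y^2 - 0.7202*y + 0.1428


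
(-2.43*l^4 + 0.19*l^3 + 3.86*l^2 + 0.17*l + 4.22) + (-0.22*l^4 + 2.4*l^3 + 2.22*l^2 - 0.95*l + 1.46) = -2.65*l^4 + 2.59*l^3 + 6.08*l^2 - 0.78*l + 5.68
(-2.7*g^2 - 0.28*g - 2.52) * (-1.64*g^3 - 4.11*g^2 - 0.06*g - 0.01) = 4.428*g^5 + 11.5562*g^4 + 5.4456*g^3 + 10.401*g^2 + 0.154*g + 0.0252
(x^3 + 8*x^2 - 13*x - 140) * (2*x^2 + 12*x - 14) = 2*x^5 + 28*x^4 + 56*x^3 - 548*x^2 - 1498*x + 1960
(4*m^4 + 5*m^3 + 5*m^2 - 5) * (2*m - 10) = 8*m^5 - 30*m^4 - 40*m^3 - 50*m^2 - 10*m + 50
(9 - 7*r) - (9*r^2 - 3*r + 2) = -9*r^2 - 4*r + 7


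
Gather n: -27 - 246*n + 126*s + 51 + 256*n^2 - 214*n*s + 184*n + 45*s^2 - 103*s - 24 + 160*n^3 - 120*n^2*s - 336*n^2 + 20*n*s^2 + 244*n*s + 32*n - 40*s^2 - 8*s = 160*n^3 + n^2*(-120*s - 80) + n*(20*s^2 + 30*s - 30) + 5*s^2 + 15*s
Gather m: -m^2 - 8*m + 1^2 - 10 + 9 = -m^2 - 8*m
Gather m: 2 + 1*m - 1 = m + 1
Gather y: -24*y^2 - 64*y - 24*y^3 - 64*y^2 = -24*y^3 - 88*y^2 - 64*y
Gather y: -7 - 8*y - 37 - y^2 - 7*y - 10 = -y^2 - 15*y - 54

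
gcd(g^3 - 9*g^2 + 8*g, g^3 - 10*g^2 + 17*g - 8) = g^2 - 9*g + 8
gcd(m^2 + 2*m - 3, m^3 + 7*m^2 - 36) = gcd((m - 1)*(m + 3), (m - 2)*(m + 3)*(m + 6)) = m + 3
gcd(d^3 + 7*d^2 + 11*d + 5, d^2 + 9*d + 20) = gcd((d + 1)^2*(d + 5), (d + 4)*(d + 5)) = d + 5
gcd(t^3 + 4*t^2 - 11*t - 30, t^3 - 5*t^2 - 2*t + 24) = t^2 - t - 6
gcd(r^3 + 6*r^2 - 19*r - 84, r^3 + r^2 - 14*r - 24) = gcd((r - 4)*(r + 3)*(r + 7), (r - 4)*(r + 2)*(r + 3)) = r^2 - r - 12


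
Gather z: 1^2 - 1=0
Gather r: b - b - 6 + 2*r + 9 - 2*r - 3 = 0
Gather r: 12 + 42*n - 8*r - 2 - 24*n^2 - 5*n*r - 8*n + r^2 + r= -24*n^2 + 34*n + r^2 + r*(-5*n - 7) + 10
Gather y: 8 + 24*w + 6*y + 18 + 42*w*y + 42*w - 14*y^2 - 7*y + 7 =66*w - 14*y^2 + y*(42*w - 1) + 33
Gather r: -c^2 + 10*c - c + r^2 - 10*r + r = -c^2 + 9*c + r^2 - 9*r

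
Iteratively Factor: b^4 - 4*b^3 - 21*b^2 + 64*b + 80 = (b - 4)*(b^3 - 21*b - 20) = (b - 4)*(b + 1)*(b^2 - b - 20) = (b - 5)*(b - 4)*(b + 1)*(b + 4)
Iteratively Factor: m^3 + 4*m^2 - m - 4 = (m + 1)*(m^2 + 3*m - 4) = (m - 1)*(m + 1)*(m + 4)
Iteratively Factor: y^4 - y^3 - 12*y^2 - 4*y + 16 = (y + 2)*(y^3 - 3*y^2 - 6*y + 8) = (y + 2)^2*(y^2 - 5*y + 4) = (y - 4)*(y + 2)^2*(y - 1)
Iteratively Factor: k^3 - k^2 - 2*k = (k - 2)*(k^2 + k) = k*(k - 2)*(k + 1)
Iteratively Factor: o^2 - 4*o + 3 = (o - 3)*(o - 1)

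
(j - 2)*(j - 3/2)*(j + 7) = j^3 + 7*j^2/2 - 43*j/2 + 21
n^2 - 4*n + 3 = (n - 3)*(n - 1)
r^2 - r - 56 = (r - 8)*(r + 7)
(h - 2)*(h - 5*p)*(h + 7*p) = h^3 + 2*h^2*p - 2*h^2 - 35*h*p^2 - 4*h*p + 70*p^2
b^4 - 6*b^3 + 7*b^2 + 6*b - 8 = (b - 4)*(b - 2)*(b - 1)*(b + 1)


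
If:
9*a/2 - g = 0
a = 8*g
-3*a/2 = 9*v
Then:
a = 0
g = 0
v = 0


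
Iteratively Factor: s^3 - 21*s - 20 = (s - 5)*(s^2 + 5*s + 4) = (s - 5)*(s + 1)*(s + 4)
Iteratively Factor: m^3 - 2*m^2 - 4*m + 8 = (m - 2)*(m^2 - 4) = (m - 2)*(m + 2)*(m - 2)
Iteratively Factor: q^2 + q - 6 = (q - 2)*(q + 3)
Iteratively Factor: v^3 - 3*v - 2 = (v + 1)*(v^2 - v - 2) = (v + 1)^2*(v - 2)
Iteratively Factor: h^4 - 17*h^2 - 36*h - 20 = (h + 2)*(h^3 - 2*h^2 - 13*h - 10) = (h + 2)^2*(h^2 - 4*h - 5) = (h + 1)*(h + 2)^2*(h - 5)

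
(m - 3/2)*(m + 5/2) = m^2 + m - 15/4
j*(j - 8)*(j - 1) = j^3 - 9*j^2 + 8*j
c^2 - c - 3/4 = (c - 3/2)*(c + 1/2)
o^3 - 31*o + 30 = (o - 5)*(o - 1)*(o + 6)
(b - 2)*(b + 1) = b^2 - b - 2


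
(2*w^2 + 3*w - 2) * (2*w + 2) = 4*w^3 + 10*w^2 + 2*w - 4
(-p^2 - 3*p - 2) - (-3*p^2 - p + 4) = 2*p^2 - 2*p - 6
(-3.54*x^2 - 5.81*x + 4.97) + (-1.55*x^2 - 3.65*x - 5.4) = -5.09*x^2 - 9.46*x - 0.430000000000001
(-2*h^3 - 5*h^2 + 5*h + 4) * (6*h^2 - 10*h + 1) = -12*h^5 - 10*h^4 + 78*h^3 - 31*h^2 - 35*h + 4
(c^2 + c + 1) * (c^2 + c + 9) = c^4 + 2*c^3 + 11*c^2 + 10*c + 9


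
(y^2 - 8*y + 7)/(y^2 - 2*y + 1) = (y - 7)/(y - 1)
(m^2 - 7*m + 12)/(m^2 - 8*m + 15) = (m - 4)/(m - 5)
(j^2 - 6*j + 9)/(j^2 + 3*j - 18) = (j - 3)/(j + 6)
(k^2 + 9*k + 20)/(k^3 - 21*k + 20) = (k + 4)/(k^2 - 5*k + 4)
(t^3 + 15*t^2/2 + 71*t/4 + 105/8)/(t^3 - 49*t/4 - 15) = (t + 7/2)/(t - 4)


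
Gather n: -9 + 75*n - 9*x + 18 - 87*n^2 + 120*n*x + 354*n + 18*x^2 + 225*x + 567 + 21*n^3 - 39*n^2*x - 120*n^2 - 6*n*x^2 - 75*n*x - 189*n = 21*n^3 + n^2*(-39*x - 207) + n*(-6*x^2 + 45*x + 240) + 18*x^2 + 216*x + 576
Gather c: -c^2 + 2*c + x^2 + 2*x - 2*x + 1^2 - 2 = -c^2 + 2*c + x^2 - 1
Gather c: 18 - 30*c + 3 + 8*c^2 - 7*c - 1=8*c^2 - 37*c + 20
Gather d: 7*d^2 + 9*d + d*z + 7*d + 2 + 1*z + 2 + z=7*d^2 + d*(z + 16) + 2*z + 4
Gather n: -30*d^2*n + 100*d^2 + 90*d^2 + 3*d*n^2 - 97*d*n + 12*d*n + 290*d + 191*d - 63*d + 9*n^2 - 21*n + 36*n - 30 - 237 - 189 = 190*d^2 + 418*d + n^2*(3*d + 9) + n*(-30*d^2 - 85*d + 15) - 456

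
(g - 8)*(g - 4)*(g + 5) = g^3 - 7*g^2 - 28*g + 160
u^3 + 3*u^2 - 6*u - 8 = (u - 2)*(u + 1)*(u + 4)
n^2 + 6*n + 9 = (n + 3)^2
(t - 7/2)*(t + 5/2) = t^2 - t - 35/4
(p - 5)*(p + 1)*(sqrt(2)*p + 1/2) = sqrt(2)*p^3 - 4*sqrt(2)*p^2 + p^2/2 - 5*sqrt(2)*p - 2*p - 5/2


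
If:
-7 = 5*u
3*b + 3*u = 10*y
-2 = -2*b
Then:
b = 1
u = -7/5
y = -3/25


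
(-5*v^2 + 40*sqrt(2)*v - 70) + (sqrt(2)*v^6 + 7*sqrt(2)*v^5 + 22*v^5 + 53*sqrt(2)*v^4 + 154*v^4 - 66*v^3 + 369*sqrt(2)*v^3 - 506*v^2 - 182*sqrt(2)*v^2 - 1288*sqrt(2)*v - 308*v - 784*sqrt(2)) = sqrt(2)*v^6 + 7*sqrt(2)*v^5 + 22*v^5 + 53*sqrt(2)*v^4 + 154*v^4 - 66*v^3 + 369*sqrt(2)*v^3 - 511*v^2 - 182*sqrt(2)*v^2 - 1248*sqrt(2)*v - 308*v - 784*sqrt(2) - 70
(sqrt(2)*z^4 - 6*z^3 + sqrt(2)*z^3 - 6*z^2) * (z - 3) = sqrt(2)*z^5 - 6*z^4 - 2*sqrt(2)*z^4 - 3*sqrt(2)*z^3 + 12*z^3 + 18*z^2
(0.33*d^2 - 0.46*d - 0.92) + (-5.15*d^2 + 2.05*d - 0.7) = -4.82*d^2 + 1.59*d - 1.62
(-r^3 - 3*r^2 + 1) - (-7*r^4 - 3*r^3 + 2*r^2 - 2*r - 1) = 7*r^4 + 2*r^3 - 5*r^2 + 2*r + 2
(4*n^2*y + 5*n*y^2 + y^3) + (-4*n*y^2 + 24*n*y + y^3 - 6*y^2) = 4*n^2*y + n*y^2 + 24*n*y + 2*y^3 - 6*y^2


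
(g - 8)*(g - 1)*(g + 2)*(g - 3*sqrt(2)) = g^4 - 7*g^3 - 3*sqrt(2)*g^3 - 10*g^2 + 21*sqrt(2)*g^2 + 16*g + 30*sqrt(2)*g - 48*sqrt(2)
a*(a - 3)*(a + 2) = a^3 - a^2 - 6*a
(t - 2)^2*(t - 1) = t^3 - 5*t^2 + 8*t - 4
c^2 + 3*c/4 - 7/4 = (c - 1)*(c + 7/4)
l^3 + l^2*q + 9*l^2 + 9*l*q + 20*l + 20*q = (l + 4)*(l + 5)*(l + q)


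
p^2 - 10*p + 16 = (p - 8)*(p - 2)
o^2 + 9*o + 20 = (o + 4)*(o + 5)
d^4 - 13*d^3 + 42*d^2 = d^2*(d - 7)*(d - 6)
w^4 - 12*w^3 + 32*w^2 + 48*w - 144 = (w - 6)^2*(w - 2)*(w + 2)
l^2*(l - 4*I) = l^3 - 4*I*l^2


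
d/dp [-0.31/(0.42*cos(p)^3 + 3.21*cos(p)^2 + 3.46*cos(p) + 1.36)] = (0.3906*sin(p)^2 - 1.9902*cos(p) - 1.4632)*sin(p)/(0.42*cos(p)^3 + 3.21*cos(p)^2 + 3.46*cos(p) + 1.36)^2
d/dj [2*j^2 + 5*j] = 4*j + 5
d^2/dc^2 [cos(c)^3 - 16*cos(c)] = (9*sin(c)^2 + 13)*cos(c)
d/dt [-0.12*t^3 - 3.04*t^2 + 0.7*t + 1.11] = -0.36*t^2 - 6.08*t + 0.7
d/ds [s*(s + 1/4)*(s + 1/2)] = 3*s^2 + 3*s/2 + 1/8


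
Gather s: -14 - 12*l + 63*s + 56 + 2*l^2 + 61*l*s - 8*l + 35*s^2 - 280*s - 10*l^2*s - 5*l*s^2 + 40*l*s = 2*l^2 - 20*l + s^2*(35 - 5*l) + s*(-10*l^2 + 101*l - 217) + 42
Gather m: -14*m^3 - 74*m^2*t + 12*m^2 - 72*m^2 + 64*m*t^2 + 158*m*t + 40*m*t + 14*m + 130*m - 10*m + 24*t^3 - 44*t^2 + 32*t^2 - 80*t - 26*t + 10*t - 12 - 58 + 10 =-14*m^3 + m^2*(-74*t - 60) + m*(64*t^2 + 198*t + 134) + 24*t^3 - 12*t^2 - 96*t - 60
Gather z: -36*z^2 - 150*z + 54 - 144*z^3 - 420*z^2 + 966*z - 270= -144*z^3 - 456*z^2 + 816*z - 216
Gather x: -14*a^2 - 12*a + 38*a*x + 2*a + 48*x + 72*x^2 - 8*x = -14*a^2 - 10*a + 72*x^2 + x*(38*a + 40)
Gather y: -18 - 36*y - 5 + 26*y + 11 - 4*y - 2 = -14*y - 14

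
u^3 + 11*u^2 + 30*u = u*(u + 5)*(u + 6)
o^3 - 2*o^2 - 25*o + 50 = (o - 5)*(o - 2)*(o + 5)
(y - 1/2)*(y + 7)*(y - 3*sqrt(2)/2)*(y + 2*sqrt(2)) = y^4 + sqrt(2)*y^3/2 + 13*y^3/2 - 19*y^2/2 + 13*sqrt(2)*y^2/4 - 39*y - 7*sqrt(2)*y/4 + 21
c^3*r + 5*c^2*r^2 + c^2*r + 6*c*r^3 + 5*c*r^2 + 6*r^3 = (c + 2*r)*(c + 3*r)*(c*r + r)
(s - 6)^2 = s^2 - 12*s + 36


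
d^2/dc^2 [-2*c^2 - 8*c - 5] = -4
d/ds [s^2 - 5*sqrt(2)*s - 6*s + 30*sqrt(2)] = 2*s - 5*sqrt(2) - 6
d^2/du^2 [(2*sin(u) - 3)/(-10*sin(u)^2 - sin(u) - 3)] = (200*sin(u)^5 - 1220*sin(u)^4 - 850*sin(u)^3 + 2151*sin(u)^2 + 567*sin(u) - 162)/(10*sin(u)^2 + sin(u) + 3)^3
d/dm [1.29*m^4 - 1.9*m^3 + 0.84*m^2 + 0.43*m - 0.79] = 5.16*m^3 - 5.7*m^2 + 1.68*m + 0.43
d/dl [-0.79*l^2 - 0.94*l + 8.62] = -1.58*l - 0.94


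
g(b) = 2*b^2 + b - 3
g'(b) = 4*b + 1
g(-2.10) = 3.72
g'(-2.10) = -7.40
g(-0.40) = -3.08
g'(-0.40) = -0.60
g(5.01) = 52.21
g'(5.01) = 21.04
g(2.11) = 8.01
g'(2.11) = 9.44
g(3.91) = 31.49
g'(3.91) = 16.64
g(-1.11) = -1.65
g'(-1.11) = -3.44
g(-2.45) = 6.56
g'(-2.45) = -8.80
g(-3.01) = 12.11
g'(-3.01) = -11.04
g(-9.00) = 150.00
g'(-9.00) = -35.00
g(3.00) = 18.00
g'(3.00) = 13.00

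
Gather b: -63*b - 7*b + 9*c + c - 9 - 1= -70*b + 10*c - 10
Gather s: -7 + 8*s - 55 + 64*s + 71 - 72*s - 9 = 0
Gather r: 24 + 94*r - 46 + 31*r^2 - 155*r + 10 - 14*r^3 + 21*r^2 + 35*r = -14*r^3 + 52*r^2 - 26*r - 12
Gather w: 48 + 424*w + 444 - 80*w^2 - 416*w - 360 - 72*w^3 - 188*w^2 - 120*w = -72*w^3 - 268*w^2 - 112*w + 132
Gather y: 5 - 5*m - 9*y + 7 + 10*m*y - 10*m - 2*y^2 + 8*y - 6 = -15*m - 2*y^2 + y*(10*m - 1) + 6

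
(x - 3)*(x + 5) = x^2 + 2*x - 15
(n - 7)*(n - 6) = n^2 - 13*n + 42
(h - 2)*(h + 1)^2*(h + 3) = h^4 + 3*h^3 - 3*h^2 - 11*h - 6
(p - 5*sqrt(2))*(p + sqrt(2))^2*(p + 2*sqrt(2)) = p^4 - sqrt(2)*p^3 - 30*p^2 - 46*sqrt(2)*p - 40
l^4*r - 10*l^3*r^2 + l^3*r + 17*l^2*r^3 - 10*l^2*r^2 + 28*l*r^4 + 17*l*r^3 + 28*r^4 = (l - 7*r)*(l - 4*r)*(l + r)*(l*r + r)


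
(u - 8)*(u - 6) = u^2 - 14*u + 48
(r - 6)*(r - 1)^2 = r^3 - 8*r^2 + 13*r - 6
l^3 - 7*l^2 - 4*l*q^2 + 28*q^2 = (l - 7)*(l - 2*q)*(l + 2*q)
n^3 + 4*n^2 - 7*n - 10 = (n - 2)*(n + 1)*(n + 5)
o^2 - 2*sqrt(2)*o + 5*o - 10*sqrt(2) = (o + 5)*(o - 2*sqrt(2))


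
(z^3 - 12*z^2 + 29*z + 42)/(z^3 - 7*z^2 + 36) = (z^2 - 6*z - 7)/(z^2 - z - 6)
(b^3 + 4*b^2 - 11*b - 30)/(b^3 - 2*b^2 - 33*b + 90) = (b^2 + 7*b + 10)/(b^2 + b - 30)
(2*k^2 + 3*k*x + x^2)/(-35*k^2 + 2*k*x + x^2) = (2*k^2 + 3*k*x + x^2)/(-35*k^2 + 2*k*x + x^2)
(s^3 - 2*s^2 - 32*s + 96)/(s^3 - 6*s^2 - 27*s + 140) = (s^2 + 2*s - 24)/(s^2 - 2*s - 35)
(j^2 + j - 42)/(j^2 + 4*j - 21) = (j - 6)/(j - 3)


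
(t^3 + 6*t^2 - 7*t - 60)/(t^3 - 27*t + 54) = (t^2 + 9*t + 20)/(t^2 + 3*t - 18)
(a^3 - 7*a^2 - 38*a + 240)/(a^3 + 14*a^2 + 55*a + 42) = (a^2 - 13*a + 40)/(a^2 + 8*a + 7)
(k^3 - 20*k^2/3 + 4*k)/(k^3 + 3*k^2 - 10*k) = (k^2 - 20*k/3 + 4)/(k^2 + 3*k - 10)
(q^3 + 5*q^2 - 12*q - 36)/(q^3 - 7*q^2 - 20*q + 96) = (q^2 + 8*q + 12)/(q^2 - 4*q - 32)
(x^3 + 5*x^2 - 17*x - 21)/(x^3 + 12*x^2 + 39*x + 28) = (x - 3)/(x + 4)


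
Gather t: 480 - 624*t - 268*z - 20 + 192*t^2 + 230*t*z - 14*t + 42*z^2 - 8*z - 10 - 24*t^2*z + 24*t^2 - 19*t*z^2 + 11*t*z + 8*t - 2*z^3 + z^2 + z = t^2*(216 - 24*z) + t*(-19*z^2 + 241*z - 630) - 2*z^3 + 43*z^2 - 275*z + 450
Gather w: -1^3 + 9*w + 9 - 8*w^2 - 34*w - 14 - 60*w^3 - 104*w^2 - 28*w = -60*w^3 - 112*w^2 - 53*w - 6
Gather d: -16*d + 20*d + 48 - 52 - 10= 4*d - 14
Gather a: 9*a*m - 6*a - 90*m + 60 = a*(9*m - 6) - 90*m + 60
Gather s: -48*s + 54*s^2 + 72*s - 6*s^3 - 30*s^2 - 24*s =-6*s^3 + 24*s^2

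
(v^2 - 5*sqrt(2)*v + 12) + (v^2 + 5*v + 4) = 2*v^2 - 5*sqrt(2)*v + 5*v + 16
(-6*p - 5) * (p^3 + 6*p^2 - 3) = -6*p^4 - 41*p^3 - 30*p^2 + 18*p + 15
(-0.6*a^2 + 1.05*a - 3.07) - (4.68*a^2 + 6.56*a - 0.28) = -5.28*a^2 - 5.51*a - 2.79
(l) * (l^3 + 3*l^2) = l^4 + 3*l^3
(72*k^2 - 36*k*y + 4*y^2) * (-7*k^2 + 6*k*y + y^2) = -504*k^4 + 684*k^3*y - 172*k^2*y^2 - 12*k*y^3 + 4*y^4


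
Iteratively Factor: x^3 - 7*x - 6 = (x + 1)*(x^2 - x - 6) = (x - 3)*(x + 1)*(x + 2)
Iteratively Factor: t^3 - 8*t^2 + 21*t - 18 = (t - 2)*(t^2 - 6*t + 9) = (t - 3)*(t - 2)*(t - 3)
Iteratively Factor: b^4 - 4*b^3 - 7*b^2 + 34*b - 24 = (b + 3)*(b^3 - 7*b^2 + 14*b - 8) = (b - 2)*(b + 3)*(b^2 - 5*b + 4) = (b - 2)*(b - 1)*(b + 3)*(b - 4)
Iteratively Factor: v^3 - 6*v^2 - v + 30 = (v - 5)*(v^2 - v - 6) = (v - 5)*(v + 2)*(v - 3)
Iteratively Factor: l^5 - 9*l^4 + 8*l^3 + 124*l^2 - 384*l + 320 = (l - 5)*(l^4 - 4*l^3 - 12*l^2 + 64*l - 64) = (l - 5)*(l - 2)*(l^3 - 2*l^2 - 16*l + 32) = (l - 5)*(l - 2)*(l + 4)*(l^2 - 6*l + 8) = (l - 5)*(l - 2)^2*(l + 4)*(l - 4)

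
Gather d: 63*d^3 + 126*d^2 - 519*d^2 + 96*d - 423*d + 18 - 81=63*d^3 - 393*d^2 - 327*d - 63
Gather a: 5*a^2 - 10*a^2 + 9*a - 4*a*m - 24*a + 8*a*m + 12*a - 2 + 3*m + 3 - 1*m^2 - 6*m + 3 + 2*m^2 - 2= -5*a^2 + a*(4*m - 3) + m^2 - 3*m + 2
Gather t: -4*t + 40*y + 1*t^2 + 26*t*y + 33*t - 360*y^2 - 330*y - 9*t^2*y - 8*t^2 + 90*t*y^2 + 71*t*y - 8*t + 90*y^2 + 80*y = t^2*(-9*y - 7) + t*(90*y^2 + 97*y + 21) - 270*y^2 - 210*y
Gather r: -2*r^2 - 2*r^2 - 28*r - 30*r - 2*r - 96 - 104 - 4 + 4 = -4*r^2 - 60*r - 200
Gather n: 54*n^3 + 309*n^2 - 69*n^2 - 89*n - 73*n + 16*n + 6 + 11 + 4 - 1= 54*n^3 + 240*n^2 - 146*n + 20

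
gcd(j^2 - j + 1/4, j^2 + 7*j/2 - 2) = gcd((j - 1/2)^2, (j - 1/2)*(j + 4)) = j - 1/2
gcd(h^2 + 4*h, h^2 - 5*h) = h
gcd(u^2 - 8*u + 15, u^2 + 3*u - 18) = u - 3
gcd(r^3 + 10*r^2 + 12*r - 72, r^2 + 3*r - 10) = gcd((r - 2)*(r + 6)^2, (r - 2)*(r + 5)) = r - 2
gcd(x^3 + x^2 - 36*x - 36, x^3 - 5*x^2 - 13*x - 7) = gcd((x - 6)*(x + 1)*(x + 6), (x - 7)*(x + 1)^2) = x + 1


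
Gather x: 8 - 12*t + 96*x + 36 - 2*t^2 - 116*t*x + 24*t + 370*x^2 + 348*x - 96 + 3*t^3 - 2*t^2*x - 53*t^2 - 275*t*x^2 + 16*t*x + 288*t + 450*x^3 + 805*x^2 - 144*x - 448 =3*t^3 - 55*t^2 + 300*t + 450*x^3 + x^2*(1175 - 275*t) + x*(-2*t^2 - 100*t + 300) - 500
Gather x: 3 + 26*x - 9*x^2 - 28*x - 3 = -9*x^2 - 2*x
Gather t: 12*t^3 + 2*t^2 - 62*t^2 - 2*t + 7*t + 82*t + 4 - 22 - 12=12*t^3 - 60*t^2 + 87*t - 30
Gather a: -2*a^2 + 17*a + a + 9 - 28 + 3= -2*a^2 + 18*a - 16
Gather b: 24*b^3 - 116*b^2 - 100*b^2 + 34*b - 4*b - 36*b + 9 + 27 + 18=24*b^3 - 216*b^2 - 6*b + 54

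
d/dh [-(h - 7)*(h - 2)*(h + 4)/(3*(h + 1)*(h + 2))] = (-h^4 - 6*h^3 - 13*h^2 + 132*h + 212)/(3*(h^4 + 6*h^3 + 13*h^2 + 12*h + 4))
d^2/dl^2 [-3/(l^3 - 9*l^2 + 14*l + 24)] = 6*(3*(l - 3)*(l^3 - 9*l^2 + 14*l + 24) - (3*l^2 - 18*l + 14)^2)/(l^3 - 9*l^2 + 14*l + 24)^3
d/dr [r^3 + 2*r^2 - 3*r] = 3*r^2 + 4*r - 3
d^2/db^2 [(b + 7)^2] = 2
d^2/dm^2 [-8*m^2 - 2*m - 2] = -16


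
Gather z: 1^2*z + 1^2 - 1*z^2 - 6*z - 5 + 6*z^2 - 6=5*z^2 - 5*z - 10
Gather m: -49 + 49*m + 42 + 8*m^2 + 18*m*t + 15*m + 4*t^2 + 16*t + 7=8*m^2 + m*(18*t + 64) + 4*t^2 + 16*t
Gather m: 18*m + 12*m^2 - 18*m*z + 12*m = 12*m^2 + m*(30 - 18*z)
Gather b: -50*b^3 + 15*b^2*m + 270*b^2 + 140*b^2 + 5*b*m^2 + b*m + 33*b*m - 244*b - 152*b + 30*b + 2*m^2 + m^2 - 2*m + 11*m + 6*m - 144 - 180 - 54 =-50*b^3 + b^2*(15*m + 410) + b*(5*m^2 + 34*m - 366) + 3*m^2 + 15*m - 378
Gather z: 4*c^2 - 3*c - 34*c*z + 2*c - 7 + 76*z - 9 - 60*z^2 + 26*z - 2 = 4*c^2 - c - 60*z^2 + z*(102 - 34*c) - 18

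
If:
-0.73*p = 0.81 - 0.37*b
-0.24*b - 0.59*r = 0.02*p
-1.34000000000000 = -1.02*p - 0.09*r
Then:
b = 5.16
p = 1.50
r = -2.15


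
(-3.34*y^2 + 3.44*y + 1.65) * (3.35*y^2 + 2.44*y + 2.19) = -11.189*y^4 + 3.3744*y^3 + 6.6065*y^2 + 11.5596*y + 3.6135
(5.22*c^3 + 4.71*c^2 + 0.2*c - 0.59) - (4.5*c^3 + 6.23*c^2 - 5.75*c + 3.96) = 0.72*c^3 - 1.52*c^2 + 5.95*c - 4.55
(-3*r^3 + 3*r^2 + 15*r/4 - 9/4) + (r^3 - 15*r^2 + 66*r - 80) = -2*r^3 - 12*r^2 + 279*r/4 - 329/4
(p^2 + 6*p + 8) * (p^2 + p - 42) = p^4 + 7*p^3 - 28*p^2 - 244*p - 336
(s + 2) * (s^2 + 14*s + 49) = s^3 + 16*s^2 + 77*s + 98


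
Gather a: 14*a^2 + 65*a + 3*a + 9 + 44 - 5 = 14*a^2 + 68*a + 48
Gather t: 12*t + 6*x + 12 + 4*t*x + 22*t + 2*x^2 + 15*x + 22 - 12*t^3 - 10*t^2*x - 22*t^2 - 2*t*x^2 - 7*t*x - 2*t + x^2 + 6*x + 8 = -12*t^3 + t^2*(-10*x - 22) + t*(-2*x^2 - 3*x + 32) + 3*x^2 + 27*x + 42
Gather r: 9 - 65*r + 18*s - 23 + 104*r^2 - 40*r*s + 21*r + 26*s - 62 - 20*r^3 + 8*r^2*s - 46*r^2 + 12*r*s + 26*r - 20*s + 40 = -20*r^3 + r^2*(8*s + 58) + r*(-28*s - 18) + 24*s - 36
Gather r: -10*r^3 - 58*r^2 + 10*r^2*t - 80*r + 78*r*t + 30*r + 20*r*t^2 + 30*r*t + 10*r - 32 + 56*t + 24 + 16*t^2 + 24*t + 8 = -10*r^3 + r^2*(10*t - 58) + r*(20*t^2 + 108*t - 40) + 16*t^2 + 80*t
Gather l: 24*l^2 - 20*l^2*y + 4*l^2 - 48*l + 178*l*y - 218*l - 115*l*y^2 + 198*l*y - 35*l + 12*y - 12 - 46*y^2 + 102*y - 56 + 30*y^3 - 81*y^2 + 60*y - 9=l^2*(28 - 20*y) + l*(-115*y^2 + 376*y - 301) + 30*y^3 - 127*y^2 + 174*y - 77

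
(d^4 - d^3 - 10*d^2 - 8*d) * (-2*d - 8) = -2*d^5 - 6*d^4 + 28*d^3 + 96*d^2 + 64*d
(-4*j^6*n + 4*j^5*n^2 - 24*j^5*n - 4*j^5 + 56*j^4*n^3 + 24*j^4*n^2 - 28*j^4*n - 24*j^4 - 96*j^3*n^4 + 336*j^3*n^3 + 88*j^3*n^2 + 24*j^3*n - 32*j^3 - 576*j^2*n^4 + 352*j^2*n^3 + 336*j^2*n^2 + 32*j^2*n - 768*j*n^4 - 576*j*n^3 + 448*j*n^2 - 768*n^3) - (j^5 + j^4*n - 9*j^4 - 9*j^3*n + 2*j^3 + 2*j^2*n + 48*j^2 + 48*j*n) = -4*j^6*n + 4*j^5*n^2 - 24*j^5*n - 5*j^5 + 56*j^4*n^3 + 24*j^4*n^2 - 29*j^4*n - 15*j^4 - 96*j^3*n^4 + 336*j^3*n^3 + 88*j^3*n^2 + 33*j^3*n - 34*j^3 - 576*j^2*n^4 + 352*j^2*n^3 + 336*j^2*n^2 + 30*j^2*n - 48*j^2 - 768*j*n^4 - 576*j*n^3 + 448*j*n^2 - 48*j*n - 768*n^3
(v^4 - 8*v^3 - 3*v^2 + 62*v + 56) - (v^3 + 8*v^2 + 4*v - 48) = v^4 - 9*v^3 - 11*v^2 + 58*v + 104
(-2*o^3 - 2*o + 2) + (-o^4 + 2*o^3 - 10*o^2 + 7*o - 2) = -o^4 - 10*o^2 + 5*o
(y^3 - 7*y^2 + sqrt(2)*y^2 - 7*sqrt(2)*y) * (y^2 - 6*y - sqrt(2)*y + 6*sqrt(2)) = y^5 - 13*y^4 + 40*y^3 + 26*y^2 - 84*y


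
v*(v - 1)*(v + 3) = v^3 + 2*v^2 - 3*v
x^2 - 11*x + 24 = (x - 8)*(x - 3)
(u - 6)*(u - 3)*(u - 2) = u^3 - 11*u^2 + 36*u - 36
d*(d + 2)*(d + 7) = d^3 + 9*d^2 + 14*d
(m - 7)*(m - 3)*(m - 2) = m^3 - 12*m^2 + 41*m - 42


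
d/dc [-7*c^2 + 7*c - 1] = 7 - 14*c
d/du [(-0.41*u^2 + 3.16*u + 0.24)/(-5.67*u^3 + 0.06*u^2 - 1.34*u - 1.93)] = (-2.3247*u^4 + 35.8344*u^3 + 4.4422*u^2 + 1.5538*u - 5.7772)/(32.1489*u^6 - 0.6804*u^5 + 15.1992*u^4 + 21.7254*u^3 + 1.564*u^2 + 5.1724*u + 3.7249)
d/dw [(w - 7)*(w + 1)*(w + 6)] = 3*w^2 - 43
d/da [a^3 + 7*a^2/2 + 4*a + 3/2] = 3*a^2 + 7*a + 4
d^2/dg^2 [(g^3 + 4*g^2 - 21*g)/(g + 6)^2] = 6*(13*g + 132)/(g^4 + 24*g^3 + 216*g^2 + 864*g + 1296)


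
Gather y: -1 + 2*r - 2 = 2*r - 3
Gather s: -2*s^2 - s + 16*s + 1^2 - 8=-2*s^2 + 15*s - 7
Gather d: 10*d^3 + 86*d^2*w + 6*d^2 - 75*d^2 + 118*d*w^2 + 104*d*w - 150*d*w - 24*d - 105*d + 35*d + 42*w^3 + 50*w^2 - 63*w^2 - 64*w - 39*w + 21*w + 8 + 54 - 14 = 10*d^3 + d^2*(86*w - 69) + d*(118*w^2 - 46*w - 94) + 42*w^3 - 13*w^2 - 82*w + 48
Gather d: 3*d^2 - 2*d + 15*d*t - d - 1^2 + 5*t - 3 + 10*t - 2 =3*d^2 + d*(15*t - 3) + 15*t - 6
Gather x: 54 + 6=60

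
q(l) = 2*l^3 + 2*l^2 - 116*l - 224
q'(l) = 6*l^2 + 4*l - 116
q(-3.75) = 133.66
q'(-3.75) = -46.62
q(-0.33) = -185.57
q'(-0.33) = -116.67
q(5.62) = -457.74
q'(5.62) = 95.99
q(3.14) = -506.60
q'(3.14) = -44.28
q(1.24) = -360.95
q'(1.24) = -101.81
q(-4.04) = 145.40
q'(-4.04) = -34.23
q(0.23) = -250.55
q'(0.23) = -114.76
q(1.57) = -393.45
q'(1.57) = -94.93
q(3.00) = -500.00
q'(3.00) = -50.00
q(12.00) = 2128.00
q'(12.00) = 796.00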